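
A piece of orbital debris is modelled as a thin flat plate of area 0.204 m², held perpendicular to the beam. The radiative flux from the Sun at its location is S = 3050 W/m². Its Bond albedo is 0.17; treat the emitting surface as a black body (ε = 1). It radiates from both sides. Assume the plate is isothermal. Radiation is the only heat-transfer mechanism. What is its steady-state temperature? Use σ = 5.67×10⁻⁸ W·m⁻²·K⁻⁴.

At equilibrium, absorbed power = emitted power.
Absorbing cross-section = A = 0.2040 m²; emitting surface = 2A = 0.4080 m² (ratio 2).
(1−a)S·A_cross = εσ·A_surf·T⁴  ⇒  T⁴ = (1−a)S/(2σ).
T⁴ = 0.830·3050/(2·5.67×10⁻⁸) = 2.232×10¹⁰ K⁴.
T = (2.232×10¹⁰)^(1/4).

T ≈ 387 K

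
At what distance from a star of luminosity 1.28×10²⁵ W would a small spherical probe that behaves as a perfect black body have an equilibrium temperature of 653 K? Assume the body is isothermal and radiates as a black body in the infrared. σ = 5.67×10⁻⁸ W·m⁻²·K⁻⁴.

For an isothermal black-emitting sphere, (1−a)S·πr² = σ·4πr²·T⁴ ⇒ S = 4σT⁴/(1−a).
S = 4·5.67×10⁻⁸·(653)⁴/1.00 = 41240 W/m².
Flux falls as S = L/(4πd²), so d = √(L/(4πS)) = √(1.28×10²⁵/(4π·41240)).

d ≈ 4.97×10⁹ m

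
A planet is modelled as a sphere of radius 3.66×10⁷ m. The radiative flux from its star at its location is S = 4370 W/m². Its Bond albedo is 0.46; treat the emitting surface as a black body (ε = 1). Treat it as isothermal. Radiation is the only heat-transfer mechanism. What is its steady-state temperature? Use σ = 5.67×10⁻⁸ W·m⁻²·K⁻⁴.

At equilibrium, absorbed power = emitted power.
Absorbing cross-section = πr² = 4.208×10¹⁵ m²; emitting surface = 4πr² = 1.683×10¹⁶ m² (ratio 4).
(1−a)S·A_cross = εσ·A_surf·T⁴  ⇒  T⁴ = (1−a)S/(4σ).
T⁴ = 0.540·4370/(4·5.67×10⁻⁸) = 1.040×10¹⁰ K⁴.
T = (1.040×10¹⁰)^(1/4).

T ≈ 319 K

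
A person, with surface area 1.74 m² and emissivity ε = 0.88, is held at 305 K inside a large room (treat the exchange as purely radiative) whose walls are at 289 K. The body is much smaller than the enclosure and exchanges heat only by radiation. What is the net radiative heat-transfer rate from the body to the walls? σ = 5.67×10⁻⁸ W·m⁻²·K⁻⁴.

P_net ≈ 146 W

For a small grey body in a large enclosure: P_net = εσA(T_body⁴ − T_wall⁴).
A = 1.74 m²; T_body⁴ − T_wall⁴ = 8.654×10⁹ − 6.976×10⁹ = 1.678×10⁹ K⁴.
|P_net| = 0.88·5.67×10⁻⁸·1.740·1.678×10⁹.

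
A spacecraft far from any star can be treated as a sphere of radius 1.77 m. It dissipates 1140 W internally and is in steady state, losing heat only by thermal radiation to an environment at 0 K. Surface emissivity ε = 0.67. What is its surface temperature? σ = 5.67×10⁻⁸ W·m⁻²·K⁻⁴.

T ≈ 166 K

Steady state: internal power = radiated power, P = εσA T⁴.
Radiating area A = 4πr² = 39.37 m².
T⁴ = P/(εσA) = 1140/(0.67·5.67×10⁻⁸·39.37) = 7.622×10⁸ K⁴.
T = (7.622×10⁸)^(1/4).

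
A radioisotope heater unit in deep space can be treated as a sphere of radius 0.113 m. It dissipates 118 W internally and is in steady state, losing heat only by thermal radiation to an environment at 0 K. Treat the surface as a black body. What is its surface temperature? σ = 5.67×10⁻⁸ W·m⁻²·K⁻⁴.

Steady state: internal power = radiated power, P = εσA T⁴.
Radiating area A = 4πr² = 0.1605 m².
T⁴ = P/(εσA) = 118/(1.0·5.67×10⁻⁸·0.1605) = 1.297×10¹⁰ K⁴.
T = (1.297×10¹⁰)^(1/4).

T ≈ 337 K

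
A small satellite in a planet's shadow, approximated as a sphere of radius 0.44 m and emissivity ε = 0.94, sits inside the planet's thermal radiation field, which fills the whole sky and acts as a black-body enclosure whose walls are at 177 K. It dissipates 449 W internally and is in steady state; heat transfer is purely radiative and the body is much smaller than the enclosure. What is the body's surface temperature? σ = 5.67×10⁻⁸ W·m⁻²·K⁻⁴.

For a small grey body in a large enclosure, net radiated power = εσA(T⁴ − T_w⁴).
Steady state: P = εσA(T⁴ − T_w⁴) with A = 4πr² = 2.433 m².
T⁴ = P/(εσA) + T_w⁴ = 449/(0.94·5.67×10⁻⁸·2.433) + (177)⁴
    = 3.463×10⁹ + 9.815×10⁸ = 4.444×10⁹ K⁴.

T ≈ 258 K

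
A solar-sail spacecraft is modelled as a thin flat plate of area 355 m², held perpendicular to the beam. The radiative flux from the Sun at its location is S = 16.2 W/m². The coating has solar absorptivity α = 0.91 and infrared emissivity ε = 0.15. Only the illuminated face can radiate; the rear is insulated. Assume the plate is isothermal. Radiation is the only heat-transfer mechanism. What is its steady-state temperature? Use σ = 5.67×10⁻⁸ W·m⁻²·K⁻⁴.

T ≈ 204 K

At equilibrium, absorbed power = emitted power.
Absorbing cross-section = A = 355.0 m²; emitting surface = A = 355.0 m² (ratio 1).
αS·A_cross = εσ·A_surf·T⁴  ⇒  T⁴ = αS/(ε·1σ).
T⁴ = 0.910·16.2/(0.15·1·5.67×10⁻⁸) = 1.733×10⁹ K⁴.
T = (1.733×10⁹)^(1/4).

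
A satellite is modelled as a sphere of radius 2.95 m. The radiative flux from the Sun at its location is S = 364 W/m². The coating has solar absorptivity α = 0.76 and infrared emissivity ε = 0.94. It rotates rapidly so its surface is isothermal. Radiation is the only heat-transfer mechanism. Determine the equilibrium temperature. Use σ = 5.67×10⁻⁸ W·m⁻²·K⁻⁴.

At equilibrium, absorbed power = emitted power.
Absorbing cross-section = πr² = 27.34 m²; emitting surface = 4πr² = 109.4 m² (ratio 4).
αS·A_cross = εσ·A_surf·T⁴  ⇒  T⁴ = αS/(ε·4σ).
T⁴ = 0.760·364/(0.94·4·5.67×10⁻⁸) = 1.298×10⁹ K⁴.
T = (1.298×10⁹)^(1/4).

T ≈ 190 K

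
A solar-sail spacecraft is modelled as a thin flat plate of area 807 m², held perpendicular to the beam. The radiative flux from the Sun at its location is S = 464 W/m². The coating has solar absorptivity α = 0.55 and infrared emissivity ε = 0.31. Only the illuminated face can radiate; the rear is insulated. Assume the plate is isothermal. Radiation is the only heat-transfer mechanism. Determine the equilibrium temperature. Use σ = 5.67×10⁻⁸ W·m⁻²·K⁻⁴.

T ≈ 347 K

At equilibrium, absorbed power = emitted power.
Absorbing cross-section = A = 807.0 m²; emitting surface = A = 807.0 m² (ratio 1).
αS·A_cross = εσ·A_surf·T⁴  ⇒  T⁴ = αS/(ε·1σ).
T⁴ = 0.550·464/(0.31·1·5.67×10⁻⁸) = 1.452×10¹⁰ K⁴.
T = (1.452×10¹⁰)^(1/4).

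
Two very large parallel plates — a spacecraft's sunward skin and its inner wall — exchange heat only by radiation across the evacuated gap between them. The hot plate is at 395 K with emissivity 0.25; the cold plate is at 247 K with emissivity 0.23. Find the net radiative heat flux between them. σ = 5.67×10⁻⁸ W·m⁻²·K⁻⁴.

q ≈ 159 W/m²

For two infinite grey parallel plates, q = σ(T₁⁴ − T₂⁴)/(1/ε₁ + 1/ε₂ − 1).
T₁⁴ − T₂⁴ = 2.434×10¹⁰ − 3.722×10⁹ = 2.062×10¹⁰ K⁴.
1/ε₁ + 1/ε₂ − 1 = 4.000 + 4.348 − 1 = 7.348.
q = 5.67×10⁻⁸ × 2.062×10¹⁰ / 7.348.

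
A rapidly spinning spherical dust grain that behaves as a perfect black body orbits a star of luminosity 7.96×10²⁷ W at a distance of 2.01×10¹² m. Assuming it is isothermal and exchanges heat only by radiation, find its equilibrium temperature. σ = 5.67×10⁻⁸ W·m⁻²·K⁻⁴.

First find the stellar flux at distance d: S = L/(4πd²) = 7.96×10²⁷/(4π·(2.01×10¹²)²) = 156.8 W/m².
For an isothermal sphere, absorbed (1−a)S·πr² = emitted σ·4πr²·T⁴, so T⁴ = (1−a)S/(4σ).
T⁴ = 1.00·156.8/(4·5.67×10⁻⁸) = 6.913×10⁸ K⁴.

T ≈ 162 K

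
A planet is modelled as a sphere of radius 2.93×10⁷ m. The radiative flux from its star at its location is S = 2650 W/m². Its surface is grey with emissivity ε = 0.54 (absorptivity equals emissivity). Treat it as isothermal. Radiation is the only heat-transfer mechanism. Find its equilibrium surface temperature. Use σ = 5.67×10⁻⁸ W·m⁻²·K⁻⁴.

At equilibrium, absorbed power = emitted power.
Absorbing cross-section = πr² = 2.697×10¹⁵ m²; emitting surface = 4πr² = 1.079×10¹⁶ m² (ratio 4).
εS·A_cross = εσ·A_surf·T⁴  ⇒  T⁴ = S/(4σ)   (ε cancels).
T⁴ = 2650/(4·5.67×10⁻⁸) = 1.168×10¹⁰ K⁴.
T = (1.168×10¹⁰)^(1/4).

T ≈ 329 K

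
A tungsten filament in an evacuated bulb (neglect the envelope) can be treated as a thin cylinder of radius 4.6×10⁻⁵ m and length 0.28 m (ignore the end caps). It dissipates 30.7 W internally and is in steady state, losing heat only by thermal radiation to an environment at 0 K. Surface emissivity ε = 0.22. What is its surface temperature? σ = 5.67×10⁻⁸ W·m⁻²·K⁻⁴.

T ≈ 2350 K

Steady state: internal power = radiated power, P = εσA T⁴.
Radiating area A = 2πrL = 8.093×10⁻⁵ m².
T⁴ = P/(εσA) = 30.7/(0.22·5.67×10⁻⁸·8.093×10⁻⁵) = 3.041×10¹³ K⁴.
T = (3.041×10¹³)^(1/4).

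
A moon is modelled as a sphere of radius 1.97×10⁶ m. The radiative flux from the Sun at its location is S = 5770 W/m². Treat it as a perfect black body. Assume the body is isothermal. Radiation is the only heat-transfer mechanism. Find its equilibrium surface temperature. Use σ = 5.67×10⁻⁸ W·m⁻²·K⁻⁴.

At equilibrium, absorbed power = emitted power.
Absorbing cross-section = πr² = 1.219×10¹³ m²; emitting surface = 4πr² = 4.877×10¹³ m² (ratio 4).
S·A_cross = εσ·A_surf·T⁴  ⇒  T⁴ = S/(4σ).
T⁴ = 1.00·5770/(4·5.67×10⁻⁸) = 2.544×10¹⁰ K⁴.
T = (2.544×10¹⁰)^(1/4).

T ≈ 399 K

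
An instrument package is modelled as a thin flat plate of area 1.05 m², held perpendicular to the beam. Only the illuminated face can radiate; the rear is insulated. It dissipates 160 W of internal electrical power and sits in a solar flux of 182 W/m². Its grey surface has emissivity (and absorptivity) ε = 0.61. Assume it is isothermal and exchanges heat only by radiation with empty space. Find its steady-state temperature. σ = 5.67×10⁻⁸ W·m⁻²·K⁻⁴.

At steady state, absorbed solar power + internal power = radiated power.
Absorbed: α·S·A_cross = 0.61·182·1.050 = 116.6 W (cross-section A).
Total input = 116.6 + 160 = 276.6 W.
Radiated: εσ·A_surf·T⁴ with A_surf = A = 1.050 m².
T⁴ = 276.6/(0.61·5.67×10⁻⁸·1.050) = 7.616×10⁹ K⁴.

T ≈ 295 K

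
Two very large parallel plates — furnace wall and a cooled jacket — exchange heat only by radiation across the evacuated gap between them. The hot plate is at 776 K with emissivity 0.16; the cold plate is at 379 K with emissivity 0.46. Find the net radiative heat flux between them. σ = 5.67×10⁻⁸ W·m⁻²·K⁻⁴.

For two infinite grey parallel plates, q = σ(T₁⁴ − T₂⁴)/(1/ε₁ + 1/ε₂ − 1).
T₁⁴ − T₂⁴ = 3.626×10¹¹ − 2.063×10¹⁰ = 3.420×10¹¹ K⁴.
1/ε₁ + 1/ε₂ − 1 = 6.250 + 2.174 − 1 = 7.424.
q = 5.67×10⁻⁸ × 3.420×10¹¹ / 7.424.

q ≈ 2610 W/m²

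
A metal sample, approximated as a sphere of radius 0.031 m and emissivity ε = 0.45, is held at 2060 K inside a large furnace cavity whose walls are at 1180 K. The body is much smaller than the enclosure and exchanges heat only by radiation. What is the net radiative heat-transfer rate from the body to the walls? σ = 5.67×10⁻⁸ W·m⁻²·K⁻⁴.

For a small grey body in a large enclosure: P_net = εσA(T_body⁴ − T_wall⁴).
A = 4πr² = 0.01208 m²; T_body⁴ − T_wall⁴ = 1.801×10¹³ − 1.939×10¹² = 1.607×10¹³ K⁴.
|P_net| = 0.45·5.67×10⁻⁸·0.01208·1.607×10¹³.

P_net ≈ 4950 W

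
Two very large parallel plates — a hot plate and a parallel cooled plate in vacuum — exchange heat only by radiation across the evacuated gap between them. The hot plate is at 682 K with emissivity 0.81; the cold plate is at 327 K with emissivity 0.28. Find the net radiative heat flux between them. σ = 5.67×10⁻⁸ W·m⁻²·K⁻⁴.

q ≈ 3050 W/m²

For two infinite grey parallel plates, q = σ(T₁⁴ − T₂⁴)/(1/ε₁ + 1/ε₂ − 1).
T₁⁴ − T₂⁴ = 2.163×10¹¹ − 1.143×10¹⁰ = 2.049×10¹¹ K⁴.
1/ε₁ + 1/ε₂ − 1 = 1.235 + 3.571 − 1 = 3.806.
q = 5.67×10⁻⁸ × 2.049×10¹¹ / 3.806.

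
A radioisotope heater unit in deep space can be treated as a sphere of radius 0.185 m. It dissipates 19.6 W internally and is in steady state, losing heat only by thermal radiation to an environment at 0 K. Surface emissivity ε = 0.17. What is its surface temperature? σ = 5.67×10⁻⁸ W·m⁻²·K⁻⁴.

Steady state: internal power = radiated power, P = εσA T⁴.
Radiating area A = 4πr² = 0.4301 m².
T⁴ = P/(εσA) = 19.6/(0.17·5.67×10⁻⁸·0.4301) = 4.728×10⁹ K⁴.
T = (4.728×10⁹)^(1/4).

T ≈ 262 K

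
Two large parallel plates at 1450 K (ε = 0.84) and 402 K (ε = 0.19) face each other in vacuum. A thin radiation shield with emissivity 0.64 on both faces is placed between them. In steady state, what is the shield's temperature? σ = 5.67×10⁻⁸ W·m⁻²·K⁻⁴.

T_s ≈ 1360 K

In steady state the net flux on the hot side equals that on the cold side.
σ(T₁⁴−T_s⁴)/D₁ = σ(T_s⁴−T₂⁴)/D₂, with D₁ = 1/ε₁+1/ε_s−1 = 1.753, D₂ = 1/ε_s+1/ε₂−1 = 5.826.
Solve for T_s⁴: T_s⁴ = (D₂·T₁⁴ + D₁·T₂⁴)/(D₁+D₂) = 3.404×10¹² K⁴.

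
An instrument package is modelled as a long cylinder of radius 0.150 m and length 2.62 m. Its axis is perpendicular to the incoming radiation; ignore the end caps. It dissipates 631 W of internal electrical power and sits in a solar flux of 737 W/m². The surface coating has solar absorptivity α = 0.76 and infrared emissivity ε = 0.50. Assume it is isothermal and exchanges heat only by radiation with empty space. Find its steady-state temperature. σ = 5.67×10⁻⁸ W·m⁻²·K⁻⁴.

At steady state, absorbed solar power + internal power = radiated power.
Absorbed: α·S·A_cross = 0.76·737·0.7860 = 440.3 W (cross-section 2rL).
Total input = 440.3 + 631 = 1071 W.
Radiated: εσ·A_surf·T⁴ with A_surf = 2πrL = 2.469 m².
T⁴ = 1071/(0.50·5.67×10⁻⁸·2.469) = 1.530×10¹⁰ K⁴.

T ≈ 352 K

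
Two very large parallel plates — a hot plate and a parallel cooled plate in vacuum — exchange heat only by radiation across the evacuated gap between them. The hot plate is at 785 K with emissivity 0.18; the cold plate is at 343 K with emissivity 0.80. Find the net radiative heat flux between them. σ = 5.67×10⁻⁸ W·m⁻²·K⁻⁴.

q ≈ 3570 W/m²

For two infinite grey parallel plates, q = σ(T₁⁴ − T₂⁴)/(1/ε₁ + 1/ε₂ − 1).
T₁⁴ − T₂⁴ = 3.797×10¹¹ − 1.384×10¹⁰ = 3.659×10¹¹ K⁴.
1/ε₁ + 1/ε₂ − 1 = 5.556 + 1.250 − 1 = 5.806.
q = 5.67×10⁻⁸ × 3.659×10¹¹ / 5.806.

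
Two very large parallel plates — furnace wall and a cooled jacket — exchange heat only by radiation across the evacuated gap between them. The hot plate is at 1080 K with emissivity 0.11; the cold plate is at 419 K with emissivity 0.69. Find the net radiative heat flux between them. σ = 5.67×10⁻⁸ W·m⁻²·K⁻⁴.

q ≈ 7900 W/m²

For two infinite grey parallel plates, q = σ(T₁⁴ − T₂⁴)/(1/ε₁ + 1/ε₂ − 1).
T₁⁴ − T₂⁴ = 1.360×10¹² − 3.082×10¹⁰ = 1.330×10¹² K⁴.
1/ε₁ + 1/ε₂ − 1 = 9.091 + 1.449 − 1 = 9.540.
q = 5.67×10⁻⁸ × 1.330×10¹² / 9.540.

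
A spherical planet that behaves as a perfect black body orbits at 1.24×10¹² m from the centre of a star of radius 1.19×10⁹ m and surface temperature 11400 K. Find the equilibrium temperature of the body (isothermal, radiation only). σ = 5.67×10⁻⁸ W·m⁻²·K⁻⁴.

The star's surface emits σT_*⁴; at distance d the flux is S = σT_*⁴(R_*/d)².
S = 5.67×10⁻⁸·(11400)⁴·(1.19×10⁹/1.24×10¹²)² = 882.0 W/m².
For an isothermal sphere T⁴ = (1−a)S/(4σ) = 3.889×10⁹ K⁴.

T ≈ 250 K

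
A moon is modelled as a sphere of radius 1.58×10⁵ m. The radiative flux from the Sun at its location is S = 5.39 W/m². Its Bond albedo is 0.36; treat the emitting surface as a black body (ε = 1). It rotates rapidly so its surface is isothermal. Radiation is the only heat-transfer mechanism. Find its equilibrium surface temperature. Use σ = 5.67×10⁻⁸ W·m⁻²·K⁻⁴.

T ≈ 62.4 K

At equilibrium, absorbed power = emitted power.
Absorbing cross-section = πr² = 7.843×10¹⁰ m²; emitting surface = 4πr² = 3.137×10¹¹ m² (ratio 4).
(1−a)S·A_cross = εσ·A_surf·T⁴  ⇒  T⁴ = (1−a)S/(4σ).
T⁴ = 0.640·5.39/(4·5.67×10⁻⁸) = 1.521×10⁷ K⁴.
T = (1.521×10⁷)^(1/4).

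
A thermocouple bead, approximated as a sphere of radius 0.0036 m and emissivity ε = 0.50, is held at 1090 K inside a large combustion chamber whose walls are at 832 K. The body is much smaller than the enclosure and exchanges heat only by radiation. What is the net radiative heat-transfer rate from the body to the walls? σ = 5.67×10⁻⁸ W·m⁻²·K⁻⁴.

P_net ≈ 4.31 W

For a small grey body in a large enclosure: P_net = εσA(T_body⁴ − T_wall⁴).
A = 4πr² = 1.629×10⁻⁴ m²; T_body⁴ − T_wall⁴ = 1.412×10¹² − 4.792×10¹¹ = 9.324×10¹¹ K⁴.
|P_net| = 0.50·5.67×10⁻⁸·1.629×10⁻⁴·9.324×10¹¹.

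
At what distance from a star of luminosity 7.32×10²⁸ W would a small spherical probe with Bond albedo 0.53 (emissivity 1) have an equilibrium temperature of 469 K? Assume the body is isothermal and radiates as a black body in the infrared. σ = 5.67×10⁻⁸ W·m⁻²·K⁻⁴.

d ≈ 4.99×10¹¹ m

For an isothermal black-emitting sphere, (1−a)S·πr² = σ·4πr²·T⁴ ⇒ S = 4σT⁴/(1−a).
S = 4·5.67×10⁻⁸·(469)⁴/0.470 = 23350 W/m².
Flux falls as S = L/(4πd²), so d = √(L/(4πS)) = √(7.32×10²⁸/(4π·23350)).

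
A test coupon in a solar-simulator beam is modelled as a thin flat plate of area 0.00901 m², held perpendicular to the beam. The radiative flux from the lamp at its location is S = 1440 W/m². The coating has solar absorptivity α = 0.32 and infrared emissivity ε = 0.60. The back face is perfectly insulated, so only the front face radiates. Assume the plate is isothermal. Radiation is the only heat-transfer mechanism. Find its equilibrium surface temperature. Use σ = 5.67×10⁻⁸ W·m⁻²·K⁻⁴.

T ≈ 341 K

At equilibrium, absorbed power = emitted power.
Absorbing cross-section = A = 0.009010 m²; emitting surface = A = 0.009010 m² (ratio 1).
αS·A_cross = εσ·A_surf·T⁴  ⇒  T⁴ = αS/(ε·1σ).
T⁴ = 0.320·1440/(0.60·1·5.67×10⁻⁸) = 1.354×10¹⁰ K⁴.
T = (1.354×10¹⁰)^(1/4).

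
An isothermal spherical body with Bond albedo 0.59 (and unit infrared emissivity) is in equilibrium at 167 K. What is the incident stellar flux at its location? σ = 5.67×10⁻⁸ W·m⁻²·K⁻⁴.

S ≈ 430 W/m²

(1−a)S·πr² = σ·4πr²·T⁴ ⇒ S = 4σT⁴/(1−a).
S = 4·5.67×10⁻⁸·7.778×10⁸/0.410.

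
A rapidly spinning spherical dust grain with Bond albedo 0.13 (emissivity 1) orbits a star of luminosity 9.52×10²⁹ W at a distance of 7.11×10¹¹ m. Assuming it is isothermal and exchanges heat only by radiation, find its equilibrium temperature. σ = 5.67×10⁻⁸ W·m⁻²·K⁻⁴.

First find the stellar flux at distance d: S = L/(4πd²) = 9.52×10²⁹/(4π·(7.11×10¹¹)²) = 1.499×10⁵ W/m².
For an isothermal sphere, absorbed (1−a)S·πr² = emitted σ·4πr²·T⁴, so T⁴ = (1−a)S/(4σ).
T⁴ = 0.870·1.499×10⁵/(4·5.67×10⁻⁸) = 5.749×10¹¹ K⁴.

T ≈ 871 K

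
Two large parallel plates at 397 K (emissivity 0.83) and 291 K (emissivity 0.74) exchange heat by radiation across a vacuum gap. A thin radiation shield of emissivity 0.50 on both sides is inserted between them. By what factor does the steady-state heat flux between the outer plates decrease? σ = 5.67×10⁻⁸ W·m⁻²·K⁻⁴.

factor ≈ 2.93

Without shield: q₀ = σΔ(T⁴)/(1/ε₁+1/ε₂−1) with denominator 1.556.
With shield the two gaps are in series; the resistances add: (1/ε₁+1/ε_s−1)+(1/ε_s+1/ε₂−1) = 2.205+2.351 = 4.556.
Heat-flux ratio q₀/q = 4.556/1.556.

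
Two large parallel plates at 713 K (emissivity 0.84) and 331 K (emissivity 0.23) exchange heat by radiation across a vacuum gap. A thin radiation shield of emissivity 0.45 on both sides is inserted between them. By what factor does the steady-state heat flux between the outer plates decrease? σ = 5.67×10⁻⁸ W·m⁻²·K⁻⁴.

factor ≈ 1.76

Without shield: q₀ = σΔ(T⁴)/(1/ε₁+1/ε₂−1) with denominator 4.538.
With shield the two gaps are in series; the resistances add: (1/ε₁+1/ε_s−1)+(1/ε_s+1/ε₂−1) = 2.413+5.570 = 7.983.
Heat-flux ratio q₀/q = 7.983/4.538.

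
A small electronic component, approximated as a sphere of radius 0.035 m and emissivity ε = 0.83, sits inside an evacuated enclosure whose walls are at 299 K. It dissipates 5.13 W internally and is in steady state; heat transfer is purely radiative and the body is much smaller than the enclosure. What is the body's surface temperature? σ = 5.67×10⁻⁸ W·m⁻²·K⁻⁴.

For a small grey body in a large enclosure, net radiated power = εσA(T⁴ − T_w⁴).
Steady state: P = εσA(T⁴ − T_w⁴) with A = 4πr² = 0.01539 m².
T⁴ = P/(εσA) + T_w⁴ = 5.13/(0.83·5.67×10⁻⁸·0.01539) + (299)⁴
    = 7.081×10⁹ + 7.993×10⁹ = 1.507×10¹⁰ K⁴.

T ≈ 350 K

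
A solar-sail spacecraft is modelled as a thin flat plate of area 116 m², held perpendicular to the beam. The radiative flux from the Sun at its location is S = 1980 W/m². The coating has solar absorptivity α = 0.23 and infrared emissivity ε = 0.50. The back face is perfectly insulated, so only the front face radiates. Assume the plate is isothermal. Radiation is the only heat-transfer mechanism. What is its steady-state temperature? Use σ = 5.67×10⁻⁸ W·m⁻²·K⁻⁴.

At equilibrium, absorbed power = emitted power.
Absorbing cross-section = A = 116.0 m²; emitting surface = A = 116.0 m² (ratio 1).
αS·A_cross = εσ·A_surf·T⁴  ⇒  T⁴ = αS/(ε·1σ).
T⁴ = 0.230·1980/(0.50·1·5.67×10⁻⁸) = 1.606×10¹⁰ K⁴.
T = (1.606×10¹⁰)^(1/4).

T ≈ 356 K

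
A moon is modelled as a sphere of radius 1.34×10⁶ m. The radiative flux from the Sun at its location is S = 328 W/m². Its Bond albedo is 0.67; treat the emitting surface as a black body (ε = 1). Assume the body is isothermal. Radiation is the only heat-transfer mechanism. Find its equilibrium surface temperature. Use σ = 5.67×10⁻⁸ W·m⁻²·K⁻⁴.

T ≈ 148 K

At equilibrium, absorbed power = emitted power.
Absorbing cross-section = πr² = 5.641×10¹² m²; emitting surface = 4πr² = 2.256×10¹³ m² (ratio 4).
(1−a)S·A_cross = εσ·A_surf·T⁴  ⇒  T⁴ = (1−a)S/(4σ).
T⁴ = 0.330·328/(4·5.67×10⁻⁸) = 4.772×10⁸ K⁴.
T = (4.772×10⁸)^(1/4).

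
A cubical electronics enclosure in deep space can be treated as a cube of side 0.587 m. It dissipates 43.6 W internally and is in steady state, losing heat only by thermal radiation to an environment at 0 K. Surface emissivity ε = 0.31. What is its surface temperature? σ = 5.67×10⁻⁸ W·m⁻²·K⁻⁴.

Steady state: internal power = radiated power, P = εσA T⁴.
Radiating area A = 6L² = 2.067 m².
T⁴ = P/(εσA) = 43.6/(0.31·5.67×10⁻⁸·2.067) = 1.200×10⁹ K⁴.
T = (1.200×10⁹)^(1/4).

T ≈ 186 K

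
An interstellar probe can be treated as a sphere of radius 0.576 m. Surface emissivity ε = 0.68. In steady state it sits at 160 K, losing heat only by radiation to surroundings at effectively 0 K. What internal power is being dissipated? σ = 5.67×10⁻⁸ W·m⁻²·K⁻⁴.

P ≈ 105 W

Steady state: P = εσA T⁴.
A = 4πr² = 4.169 m²; T⁴ = (160)⁴ = 6.554×10⁸ K⁴.
P = 0.68 × 5.67×10⁻⁸ × 4.169 × 6.554×10⁸.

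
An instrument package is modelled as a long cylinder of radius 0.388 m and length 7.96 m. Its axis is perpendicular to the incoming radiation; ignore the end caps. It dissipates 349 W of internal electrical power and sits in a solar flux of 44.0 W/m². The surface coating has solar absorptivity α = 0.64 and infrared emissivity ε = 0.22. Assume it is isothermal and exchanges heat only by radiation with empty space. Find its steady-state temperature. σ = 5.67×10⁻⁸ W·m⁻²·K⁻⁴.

At steady state, absorbed solar power + internal power = radiated power.
Absorbed: α·S·A_cross = 0.64·44.0·6.177 = 173.9 W (cross-section 2rL).
Total input = 173.9 + 349 = 522.9 W.
Radiated: εσ·A_surf·T⁴ with A_surf = 2πrL = 19.41 m².
T⁴ = 522.9/(0.22·5.67×10⁻⁸·19.41) = 2.160×10⁹ K⁴.

T ≈ 216 K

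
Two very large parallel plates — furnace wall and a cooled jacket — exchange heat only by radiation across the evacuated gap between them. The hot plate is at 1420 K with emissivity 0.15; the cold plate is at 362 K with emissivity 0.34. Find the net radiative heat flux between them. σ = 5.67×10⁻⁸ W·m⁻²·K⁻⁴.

q ≈ 26700 W/m²

For two infinite grey parallel plates, q = σ(T₁⁴ − T₂⁴)/(1/ε₁ + 1/ε₂ − 1).
T₁⁴ − T₂⁴ = 4.066×10¹² − 1.717×10¹⁰ = 4.049×10¹² K⁴.
1/ε₁ + 1/ε₂ − 1 = 6.667 + 2.941 − 1 = 8.608.
q = 5.67×10⁻⁸ × 4.049×10¹² / 8.608.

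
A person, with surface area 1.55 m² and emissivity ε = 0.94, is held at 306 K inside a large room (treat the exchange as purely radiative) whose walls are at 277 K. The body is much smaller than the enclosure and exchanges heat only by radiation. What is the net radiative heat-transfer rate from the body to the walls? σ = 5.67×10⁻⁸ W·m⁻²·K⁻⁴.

P_net ≈ 238 W

For a small grey body in a large enclosure: P_net = εσA(T_body⁴ − T_wall⁴).
A = 1.55 m²; T_body⁴ − T_wall⁴ = 8.768×10⁹ − 5.887×10⁹ = 2.880×10⁹ K⁴.
|P_net| = 0.94·5.67×10⁻⁸·1.550·2.880×10⁹.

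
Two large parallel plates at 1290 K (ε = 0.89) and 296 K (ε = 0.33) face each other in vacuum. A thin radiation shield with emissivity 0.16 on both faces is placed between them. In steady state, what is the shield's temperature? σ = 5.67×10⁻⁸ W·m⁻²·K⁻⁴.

T_s ≈ 1120 K

In steady state the net flux on the hot side equals that on the cold side.
σ(T₁⁴−T_s⁴)/D₁ = σ(T_s⁴−T₂⁴)/D₂, with D₁ = 1/ε₁+1/ε_s−1 = 6.374, D₂ = 1/ε_s+1/ε₂−1 = 8.280.
Solve for T_s⁴: T_s⁴ = (D₂·T₁⁴ + D₁·T₂⁴)/(D₁+D₂) = 1.568×10¹² K⁴.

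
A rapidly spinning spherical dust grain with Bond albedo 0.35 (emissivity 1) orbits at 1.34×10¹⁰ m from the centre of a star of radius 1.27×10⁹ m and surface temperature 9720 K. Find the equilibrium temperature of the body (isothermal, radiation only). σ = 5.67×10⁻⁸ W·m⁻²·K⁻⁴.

The star's surface emits σT_*⁴; at distance d the flux is S = σT_*⁴(R_*/d)².
S = 5.67×10⁻⁸·(9720)⁴·(1.27×10⁹/1.34×10¹⁰)² = 4.546×10⁶ W/m².
For an isothermal sphere T⁴ = (1−a)S/(4σ) = 1.303×10¹³ K⁴.

T ≈ 1900 K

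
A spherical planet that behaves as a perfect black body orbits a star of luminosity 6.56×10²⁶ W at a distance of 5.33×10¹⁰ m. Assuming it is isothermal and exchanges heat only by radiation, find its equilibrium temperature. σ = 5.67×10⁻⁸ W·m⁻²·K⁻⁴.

First find the stellar flux at distance d: S = L/(4πd²) = 6.56×10²⁶/(4π·(5.33×10¹⁰)²) = 18380 W/m².
For an isothermal sphere, absorbed (1−a)S·πr² = emitted σ·4πr²·T⁴, so T⁴ = (1−a)S/(4σ).
T⁴ = 1.00·18380/(4·5.67×10⁻⁸) = 8.102×10¹⁰ K⁴.

T ≈ 534 K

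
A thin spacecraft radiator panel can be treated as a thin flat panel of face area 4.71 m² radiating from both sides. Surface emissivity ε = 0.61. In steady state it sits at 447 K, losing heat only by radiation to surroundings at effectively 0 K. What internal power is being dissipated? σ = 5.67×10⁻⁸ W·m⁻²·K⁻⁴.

Steady state: P = εσA T⁴.
A = 2·4.71 = 9.420 m²; T⁴ = (447)⁴ = 3.992×10¹⁰ K⁴.
P = 0.61 × 5.67×10⁻⁸ × 9.420 × 3.992×10¹⁰.

P ≈ 13000 W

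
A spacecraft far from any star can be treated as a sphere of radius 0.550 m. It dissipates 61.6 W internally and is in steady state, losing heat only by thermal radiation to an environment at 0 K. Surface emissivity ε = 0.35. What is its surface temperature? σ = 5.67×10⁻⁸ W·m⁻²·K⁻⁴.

T ≈ 169 K

Steady state: internal power = radiated power, P = εσA T⁴.
Radiating area A = 4πr² = 3.801 m².
T⁴ = P/(εσA) = 61.6/(0.35·5.67×10⁻⁸·3.801) = 8.166×10⁸ K⁴.
T = (8.166×10⁸)^(1/4).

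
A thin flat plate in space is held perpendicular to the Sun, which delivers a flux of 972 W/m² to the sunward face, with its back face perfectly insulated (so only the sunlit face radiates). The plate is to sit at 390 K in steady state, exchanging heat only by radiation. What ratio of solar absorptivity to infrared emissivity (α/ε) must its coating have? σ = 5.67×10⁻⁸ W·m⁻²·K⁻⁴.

Balance: αS·A = εσ·1A·T⁴ ⇒ α/ε = σT⁴/S.
α/ε = 5.67×10⁻⁸·(390)⁴/972 = 5.67×10⁻⁸·2.313×10¹⁰/972.

α/ε ≈ 1.35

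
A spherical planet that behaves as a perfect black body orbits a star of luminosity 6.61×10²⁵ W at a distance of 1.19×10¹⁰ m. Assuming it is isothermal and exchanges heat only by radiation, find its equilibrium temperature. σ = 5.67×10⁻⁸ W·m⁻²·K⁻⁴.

First find the stellar flux at distance d: S = L/(4πd²) = 6.61×10²⁵/(4π·(1.19×10¹⁰)²) = 37140 W/m².
For an isothermal sphere, absorbed (1−a)S·πr² = emitted σ·4πr²·T⁴, so T⁴ = (1−a)S/(4σ).
T⁴ = 1.00·37140/(4·5.67×10⁻⁸) = 1.638×10¹¹ K⁴.

T ≈ 636 K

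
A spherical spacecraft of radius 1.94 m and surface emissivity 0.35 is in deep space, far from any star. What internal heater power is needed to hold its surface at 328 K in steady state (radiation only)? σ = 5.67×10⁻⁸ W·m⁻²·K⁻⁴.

P = εσ·4πr²·T⁴.
4πr² = 47.29 m²; T⁴ = 1.157×10¹⁰ K⁴.
P = 0.35·5.67×10⁻⁸·47.29·1.157×10¹⁰.

P ≈ 10900 W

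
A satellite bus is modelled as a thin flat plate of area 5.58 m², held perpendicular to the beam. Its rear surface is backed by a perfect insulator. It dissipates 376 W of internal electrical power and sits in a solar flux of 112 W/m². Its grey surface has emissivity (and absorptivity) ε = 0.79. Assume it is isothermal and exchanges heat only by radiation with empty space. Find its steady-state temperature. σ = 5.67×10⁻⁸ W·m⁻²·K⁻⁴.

T ≈ 243 K

At steady state, absorbed solar power + internal power = radiated power.
Absorbed: α·S·A_cross = 0.79·112·5.580 = 493.7 W (cross-section A).
Total input = 493.7 + 376 = 869.7 W.
Radiated: εσ·A_surf·T⁴ with A_surf = A = 5.580 m².
T⁴ = 869.7/(0.79·5.67×10⁻⁸·5.580) = 3.480×10⁹ K⁴.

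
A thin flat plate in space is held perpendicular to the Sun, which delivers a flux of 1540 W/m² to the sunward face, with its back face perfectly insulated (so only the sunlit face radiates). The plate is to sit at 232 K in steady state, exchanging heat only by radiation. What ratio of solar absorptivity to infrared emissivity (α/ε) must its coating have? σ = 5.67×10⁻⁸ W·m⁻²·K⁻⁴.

Balance: αS·A = εσ·1A·T⁴ ⇒ α/ε = σT⁴/S.
α/ε = 5.67×10⁻⁸·(232)⁴/1540 = 5.67×10⁻⁸·2.897×10⁹/1540.

α/ε ≈ 0.107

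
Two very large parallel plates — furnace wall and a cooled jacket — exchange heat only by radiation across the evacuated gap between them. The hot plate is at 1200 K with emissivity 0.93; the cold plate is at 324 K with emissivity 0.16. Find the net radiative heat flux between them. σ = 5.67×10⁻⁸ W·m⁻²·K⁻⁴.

q ≈ 18500 W/m²

For two infinite grey parallel plates, q = σ(T₁⁴ − T₂⁴)/(1/ε₁ + 1/ε₂ − 1).
T₁⁴ − T₂⁴ = 2.074×10¹² − 1.102×10¹⁰ = 2.063×10¹² K⁴.
1/ε₁ + 1/ε₂ − 1 = 1.075 + 6.250 − 1 = 6.325.
q = 5.67×10⁻⁸ × 2.063×10¹² / 6.325.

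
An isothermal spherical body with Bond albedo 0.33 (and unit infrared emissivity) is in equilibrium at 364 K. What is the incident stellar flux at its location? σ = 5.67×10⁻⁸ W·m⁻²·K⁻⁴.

S ≈ 5940 W/m²

(1−a)S·πr² = σ·4πr²·T⁴ ⇒ S = 4σT⁴/(1−a).
S = 4·5.67×10⁻⁸·1.756×10¹⁰/0.670.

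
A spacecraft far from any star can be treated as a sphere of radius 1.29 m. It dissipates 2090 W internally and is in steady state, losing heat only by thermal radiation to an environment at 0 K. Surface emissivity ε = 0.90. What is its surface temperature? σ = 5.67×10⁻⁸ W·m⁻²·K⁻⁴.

Steady state: internal power = radiated power, P = εσA T⁴.
Radiating area A = 4πr² = 20.91 m².
T⁴ = P/(εσA) = 2090/(0.90·5.67×10⁻⁸·20.91) = 1.959×10⁹ K⁴.
T = (1.959×10⁹)^(1/4).

T ≈ 210 K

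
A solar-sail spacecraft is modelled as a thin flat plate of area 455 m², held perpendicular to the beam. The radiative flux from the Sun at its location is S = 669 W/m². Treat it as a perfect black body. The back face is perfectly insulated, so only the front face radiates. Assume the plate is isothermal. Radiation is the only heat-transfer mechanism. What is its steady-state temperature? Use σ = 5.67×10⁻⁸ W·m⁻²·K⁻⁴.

T ≈ 330 K

At equilibrium, absorbed power = emitted power.
Absorbing cross-section = A = 455.0 m²; emitting surface = A = 455.0 m² (ratio 1).
S·A_cross = εσ·A_surf·T⁴  ⇒  T⁴ = S/(1σ).
T⁴ = 1.00·669/(1·5.67×10⁻⁸) = 1.180×10¹⁰ K⁴.
T = (1.180×10¹⁰)^(1/4).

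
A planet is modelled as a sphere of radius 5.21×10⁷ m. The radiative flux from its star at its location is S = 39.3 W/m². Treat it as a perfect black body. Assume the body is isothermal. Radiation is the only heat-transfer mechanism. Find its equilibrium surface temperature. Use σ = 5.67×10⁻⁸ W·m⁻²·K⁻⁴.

T ≈ 115 K

At equilibrium, absorbed power = emitted power.
Absorbing cross-section = πr² = 8.528×10¹⁵ m²; emitting surface = 4πr² = 3.411×10¹⁶ m² (ratio 4).
S·A_cross = εσ·A_surf·T⁴  ⇒  T⁴ = S/(4σ).
T⁴ = 1.00·39.3/(4·5.67×10⁻⁸) = 1.733×10⁸ K⁴.
T = (1.733×10⁸)^(1/4).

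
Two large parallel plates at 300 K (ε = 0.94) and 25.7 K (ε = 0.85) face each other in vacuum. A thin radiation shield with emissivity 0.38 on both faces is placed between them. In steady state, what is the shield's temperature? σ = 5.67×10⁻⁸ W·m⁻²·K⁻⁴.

In steady state the net flux on the hot side equals that on the cold side.
σ(T₁⁴−T_s⁴)/D₁ = σ(T_s⁴−T₂⁴)/D₂, with D₁ = 1/ε₁+1/ε_s−1 = 2.695, D₂ = 1/ε_s+1/ε₂−1 = 2.808.
Solve for T_s⁴: T_s⁴ = (D₂·T₁⁴ + D₁·T₂⁴)/(D₁+D₂) = 4.133×10⁹ K⁴.

T_s ≈ 254 K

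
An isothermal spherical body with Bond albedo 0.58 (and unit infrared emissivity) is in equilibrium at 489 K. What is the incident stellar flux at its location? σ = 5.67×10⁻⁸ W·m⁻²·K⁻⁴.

S ≈ 30900 W/m²

(1−a)S·πr² = σ·4πr²·T⁴ ⇒ S = 4σT⁴/(1−a).
S = 4·5.67×10⁻⁸·5.718×10¹⁰/0.420.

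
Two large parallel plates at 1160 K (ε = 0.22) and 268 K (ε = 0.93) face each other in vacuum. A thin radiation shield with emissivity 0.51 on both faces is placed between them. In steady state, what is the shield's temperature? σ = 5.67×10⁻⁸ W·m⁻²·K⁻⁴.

In steady state the net flux on the hot side equals that on the cold side.
σ(T₁⁴−T_s⁴)/D₁ = σ(T_s⁴−T₂⁴)/D₂, with D₁ = 1/ε₁+1/ε_s−1 = 5.506, D₂ = 1/ε_s+1/ε₂−1 = 2.036.
Solve for T_s⁴: T_s⁴ = (D₂·T₁⁴ + D₁·T₂⁴)/(D₁+D₂) = 4.926×10¹¹ K⁴.

T_s ≈ 838 K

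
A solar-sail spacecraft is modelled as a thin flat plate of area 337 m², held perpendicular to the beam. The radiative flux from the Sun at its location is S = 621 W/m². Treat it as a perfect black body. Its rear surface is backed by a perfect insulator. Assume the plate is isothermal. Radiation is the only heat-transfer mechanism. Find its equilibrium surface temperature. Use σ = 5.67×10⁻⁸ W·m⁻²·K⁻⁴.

At equilibrium, absorbed power = emitted power.
Absorbing cross-section = A = 337.0 m²; emitting surface = A = 337.0 m² (ratio 1).
S·A_cross = εσ·A_surf·T⁴  ⇒  T⁴ = S/(1σ).
T⁴ = 1.00·621/(1·5.67×10⁻⁸) = 1.095×10¹⁰ K⁴.
T = (1.095×10¹⁰)^(1/4).

T ≈ 324 K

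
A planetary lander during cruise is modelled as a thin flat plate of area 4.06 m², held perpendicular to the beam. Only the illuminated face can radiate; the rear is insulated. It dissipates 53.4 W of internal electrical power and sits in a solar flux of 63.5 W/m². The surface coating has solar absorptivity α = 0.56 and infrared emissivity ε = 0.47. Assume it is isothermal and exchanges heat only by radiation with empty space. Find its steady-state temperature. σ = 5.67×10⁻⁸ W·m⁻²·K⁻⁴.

At steady state, absorbed solar power + internal power = radiated power.
Absorbed: α·S·A_cross = 0.56·63.5·4.060 = 144.4 W (cross-section A).
Total input = 144.4 + 53.4 = 197.8 W.
Radiated: εσ·A_surf·T⁴ with A_surf = A = 4.060 m².
T⁴ = 197.8/(0.47·5.67×10⁻⁸·4.060) = 1.828×10⁹ K⁴.

T ≈ 207 K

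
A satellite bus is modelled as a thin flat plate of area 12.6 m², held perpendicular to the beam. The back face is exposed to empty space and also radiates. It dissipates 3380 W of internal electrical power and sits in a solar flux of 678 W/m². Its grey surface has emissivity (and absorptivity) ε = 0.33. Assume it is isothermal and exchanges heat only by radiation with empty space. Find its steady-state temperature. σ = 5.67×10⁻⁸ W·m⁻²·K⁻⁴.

At steady state, absorbed solar power + internal power = radiated power.
Absorbed: α·S·A_cross = 0.33·678·12.60 = 2819 W (cross-section A).
Total input = 2819 + 3380 = 6199 W.
Radiated: εσ·A_surf·T⁴ with A_surf = 2A = 25.20 m².
T⁴ = 6199/(0.33·5.67×10⁻⁸·25.20) = 1.315×10¹⁰ K⁴.

T ≈ 339 K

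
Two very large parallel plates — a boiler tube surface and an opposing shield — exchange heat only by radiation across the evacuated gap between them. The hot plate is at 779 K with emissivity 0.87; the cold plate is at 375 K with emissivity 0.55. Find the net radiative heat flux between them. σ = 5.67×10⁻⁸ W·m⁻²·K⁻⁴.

q ≈ 10000 W/m²

For two infinite grey parallel plates, q = σ(T₁⁴ − T₂⁴)/(1/ε₁ + 1/ε₂ − 1).
T₁⁴ − T₂⁴ = 3.683×10¹¹ − 1.978×10¹⁰ = 3.485×10¹¹ K⁴.
1/ε₁ + 1/ε₂ − 1 = 1.149 + 1.818 − 1 = 1.968.
q = 5.67×10⁻⁸ × 3.485×10¹¹ / 1.968.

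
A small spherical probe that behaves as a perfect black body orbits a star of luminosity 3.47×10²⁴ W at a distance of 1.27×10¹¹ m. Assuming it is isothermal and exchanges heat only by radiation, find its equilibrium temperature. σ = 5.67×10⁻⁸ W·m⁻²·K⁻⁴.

T ≈ 93.2 K

First find the stellar flux at distance d: S = L/(4πd²) = 3.47×10²⁴/(4π·(1.27×10¹¹)²) = 17.12 W/m².
For an isothermal sphere, absorbed (1−a)S·πr² = emitted σ·4πr²·T⁴, so T⁴ = (1−a)S/(4σ).
T⁴ = 1.00·17.12/(4·5.67×10⁻⁸) = 7.549×10⁷ K⁴.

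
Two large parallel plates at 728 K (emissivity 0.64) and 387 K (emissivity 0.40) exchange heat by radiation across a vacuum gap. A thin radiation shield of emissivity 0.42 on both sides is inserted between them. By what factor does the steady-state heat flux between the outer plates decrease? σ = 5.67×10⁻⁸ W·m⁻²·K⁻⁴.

factor ≈ 2.23

Without shield: q₀ = σΔ(T⁴)/(1/ε₁+1/ε₂−1) with denominator 3.062.
With shield the two gaps are in series; the resistances add: (1/ε₁+1/ε_s−1)+(1/ε_s+1/ε₂−1) = 2.943+3.881 = 6.824.
Heat-flux ratio q₀/q = 6.824/3.062.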